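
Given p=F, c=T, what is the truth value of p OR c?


Disjunction is false only when both operands are false.
Substitute: p=F, c=T.
F OR T evaluates to T.

T


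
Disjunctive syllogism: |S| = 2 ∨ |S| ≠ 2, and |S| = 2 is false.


Disjunctive syllogism: from (P ∨ Q) and ¬P, infer Q.
One disjunct, '|S| = 2', is ruled out; the other must hold.

|S| ≠ 2


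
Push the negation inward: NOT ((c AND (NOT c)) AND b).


De Morgan: the negation of a conjunction is the disjunction of the negations.
Distribute NOT across AND, flipping it to OR, and negate each literal.

((NOT c) OR c) OR (NOT b)


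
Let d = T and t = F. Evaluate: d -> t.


Implication is false only when antecedent is true and consequent is false.
Substitute: d=T, t=F.
T -> F evaluates to F.

F


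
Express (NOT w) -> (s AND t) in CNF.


Step 1: Rewrite (¬w) → (s ∧ t) as ¬(¬w) ∨ (s ∧ t).
Step 2: Distribute ∨ over ∧.
Step 3: Eliminate any double negations (¬¬X = X).

(w OR s) AND (w OR t)


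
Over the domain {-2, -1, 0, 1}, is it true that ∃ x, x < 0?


Evaluate the predicate on each element: -2:T, -1:T, 0:F, 1:F.
Witness x = -2 satisfies the predicate.

T


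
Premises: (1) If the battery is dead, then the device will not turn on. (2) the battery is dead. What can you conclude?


Modus ponens: from (P → Q) and P, infer Q.
P = 'the battery is dead' is asserted, and P → Q holds, so Q follows.

the device will not turn on.


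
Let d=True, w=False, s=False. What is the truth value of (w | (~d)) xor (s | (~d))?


Substitute d=True, w=False, s=False:
~d = False
w | (~d) = False | False = False
~d = False
s | (~d) = False | False = False
(w | (~d)) xor (s | (~d)) = False xor False = False

False


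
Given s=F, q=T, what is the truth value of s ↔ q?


Biconditional is true when both operands have the same truth value.
Substitute: s=F, q=T.
F ↔ T evaluates to F.

F


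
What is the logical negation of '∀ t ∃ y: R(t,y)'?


Negation flips each quantifier (∀↔∃) and negates the inner predicate.
¬(∀ t ∃ y: φ) = ∃ t ∀ y: ¬φ.

∃ t ∀ y: ¬(R(t,y))


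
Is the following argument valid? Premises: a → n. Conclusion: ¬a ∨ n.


This matches the form of material implication: the conclusion follows in every model of the premises.

Valid.


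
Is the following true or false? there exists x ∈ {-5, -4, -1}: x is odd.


Evaluate the predicate on each element: -5:T, -4:F, -1:T.
Witness x = -5 satisfies the predicate.

T


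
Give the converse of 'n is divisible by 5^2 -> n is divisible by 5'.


The converse of (P → Q) is (Q → P). It is not in general equivalent to the original.
Here P = 'n is divisible by 5^2' and Q = 'n is divisible by 5'.

If n is divisible by 5, then n is divisible by 5^2.


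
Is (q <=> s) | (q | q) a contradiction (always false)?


Truth table over {q, s}:
q | s | φ
---------
False | False | True
True | False | True
False | True | False
True | True | True
Satisfying assignment at row 1: q=False, s=False gives True.

No, it is not a contradiction.


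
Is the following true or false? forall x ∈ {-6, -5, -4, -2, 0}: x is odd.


Evaluate the predicate on each element: -6:False, -5:True, -4:False, -2:False, 0:False.
Counterexample x = -6 fails the predicate.

False


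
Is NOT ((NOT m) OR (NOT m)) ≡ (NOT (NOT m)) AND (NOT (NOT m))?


Compare truth tables:
m | φ | ψ
---------
F | F | F
T | T | T
The columns φ and ψ agree on every row.

Yes, they are logically equivalent.


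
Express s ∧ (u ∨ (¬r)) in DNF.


Step 1: Distribute ∧ over ∨: s ∧ (u ∨ (¬r)) = (s ∧ u) ∨ (s ∧ (¬r)).

(s ∧ u) ∨ (s ∧ (¬r))


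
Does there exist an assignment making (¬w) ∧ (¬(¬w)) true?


Check all 2 assignments over {w}:
w | φ
-----
F | F
T | F
No assignment makes the formula true.

Unsatisfiable.


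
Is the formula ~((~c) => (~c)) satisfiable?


Check all 2 assignments over {c}:
c | φ
-----
False | False
True | False
No assignment makes the formula true.

Unsatisfiable.


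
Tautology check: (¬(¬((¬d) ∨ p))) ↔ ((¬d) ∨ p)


Build the truth table over {d, p}:
d | p | φ
---------
F | F | T
T | F | T
F | T | T
T | T | T
Every row evaluates to true.

Yes, it is a tautology.


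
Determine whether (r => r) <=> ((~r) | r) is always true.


Build the truth table over {r}:
r | φ
-----
False | True
True | True
Every row evaluates to true.

Yes, it is a tautology.


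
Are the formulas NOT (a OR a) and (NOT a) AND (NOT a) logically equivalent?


Compare truth tables:
a | φ | ψ
---------
F | T | T
T | F | F
The columns φ and ψ agree on every row.

Yes, they are logically equivalent.


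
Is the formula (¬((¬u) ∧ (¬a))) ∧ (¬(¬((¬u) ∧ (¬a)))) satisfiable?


Check all 4 assignments over {a, u}:
a | u | φ
---------
F | F | F
T | F | F
F | T | F
T | T | F
No assignment makes the formula true.

Unsatisfiable.


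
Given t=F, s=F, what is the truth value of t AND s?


Conjunction is true only when both operands are true.
Substitute: t=F, s=F.
F AND F evaluates to F.

F


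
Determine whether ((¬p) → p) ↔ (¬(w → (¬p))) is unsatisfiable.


Truth table over {p, w}:
p | w | φ
---------
F | F | T
T | F | F
F | T | T
T | T | T
Satisfying assignment at row 1: p=F, w=F gives T.

No, it is not a contradiction.


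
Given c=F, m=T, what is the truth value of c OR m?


Disjunction is false only when both operands are false.
Substitute: c=F, m=T.
F OR T evaluates to T.

T


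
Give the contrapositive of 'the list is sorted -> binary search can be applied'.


The contrapositive of (P → Q) is (¬Q → ¬P); it is logically equivalent to the original.
Here P = 'the list is sorted' and Q = 'binary search can be applied'.

If not (binary search can be applied), then not (the list is sorted).


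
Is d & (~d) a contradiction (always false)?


Truth table over {d}:
d | φ
-----
False | False
True | False
Every row is false.

Yes, it is a contradiction.


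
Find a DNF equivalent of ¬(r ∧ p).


Step 1: Apply De Morgan: ¬(r ∧ p) = ¬r ∨ ¬p.

(¬r) ∨ (¬p)


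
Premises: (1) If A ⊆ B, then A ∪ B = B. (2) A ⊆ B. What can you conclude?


Modus ponens: from (P → Q) and P, infer Q.
P = 'A ⊆ B' is asserted, and P → Q holds, so Q follows.

A ∪ B = B.


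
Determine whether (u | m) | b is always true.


Build the truth table over {b, m, u}:
b | m | u | φ
-------------
False | False | False | False
True | False | False | True
False | True | False | True
True | True | False | True
False | False | True | True
True | False | True | True
False | True | True | True
True | True | True | True
Counterexample at row 1: with b=False, m=False, u=False, the formula is False.

No, it is not a tautology.


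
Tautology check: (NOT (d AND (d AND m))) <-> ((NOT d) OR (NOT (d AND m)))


Build the truth table over {d, m}:
d | m | φ
---------
F | F | T
T | F | T
F | T | T
T | T | T
Every row evaluates to true.

Yes, it is a tautology.


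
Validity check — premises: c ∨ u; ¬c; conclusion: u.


This matches the form of disjunctive syllogism: the conclusion follows in every model of the premises.

Valid.


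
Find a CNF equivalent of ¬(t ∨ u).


Step 1: Apply De Morgan: ¬(t ∨ u) = ¬t ∧ ¬u.

(¬t) ∧ (¬u)


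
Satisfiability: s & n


Search for a satisfying assignment over {n, s}.
Try n=True, s=True: the formula evaluates to True.
A satisfying assignment exists.

Satisfiable.


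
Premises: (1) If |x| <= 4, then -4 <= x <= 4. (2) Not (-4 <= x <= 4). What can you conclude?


Modus tollens: from (P → Q) and ¬Q, infer ¬P.
Q = '-4 <= x <= 4' is denied; since P → Q, P must also fail.

Not (|x| <= 4).


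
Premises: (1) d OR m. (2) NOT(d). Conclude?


Disjunctive syllogism: from (P ∨ Q) and ¬P, infer Q.
One disjunct, 'd', is ruled out; the other must hold.

m


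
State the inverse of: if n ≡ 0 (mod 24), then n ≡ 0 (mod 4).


The inverse of (P → Q) is (¬P → ¬Q). It is equivalent to the converse, not to the original.
Here P = 'n ≡ 0 (mod 24)' and Q = 'n ≡ 0 (mod 4)'.

If not (n ≡ 0 (mod 24)), then not (n ≡ 0 (mod 4)).


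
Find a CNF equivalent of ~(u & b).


Step 1: Apply De Morgan: ¬(u ∧ b) = ¬u ∨ ¬b.

(~u) | (~b)


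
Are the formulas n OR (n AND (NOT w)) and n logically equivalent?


Compare truth tables:
n | w | φ | ψ
-------------
F | F | F | F
T | F | T | T
F | T | F | F
T | T | T | T
The columns φ and ψ agree on every row.

Yes, they are logically equivalent.


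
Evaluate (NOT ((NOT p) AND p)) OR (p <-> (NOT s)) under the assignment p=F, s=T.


Substitute p=F, s=T:
NOT p = T
(NOT p) AND p = T AND F = F
NOT ((NOT p) AND p) = T
NOT s = F
p <-> (NOT s) = F <-> F = T
(NOT ((NOT p) AND p)) OR (p <-> (NOT s)) = T OR T = T

T


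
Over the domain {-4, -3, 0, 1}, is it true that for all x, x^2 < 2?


Evaluate the predicate on each element: -4:F, -3:F, 0:T, 1:T.
Counterexample x = -4 fails the predicate.

F


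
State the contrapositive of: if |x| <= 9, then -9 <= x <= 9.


The contrapositive of (P → Q) is (¬Q → ¬P); it is logically equivalent to the original.
Here P = '|x| <= 9' and Q = '-9 <= x <= 9'.

If not (-9 <= x <= 9), then not (|x| <= 9).


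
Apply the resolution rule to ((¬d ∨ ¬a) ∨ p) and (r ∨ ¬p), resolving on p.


The clauses contain complementary literals p and ¬p.
Resolution eliminates this pair and disjoins the remaining literals (merging duplicates).

((¬a ∨ ¬d) ∨ r)


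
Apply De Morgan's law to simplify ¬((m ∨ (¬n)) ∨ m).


De Morgan: the negation of a disjunction is the conjunction of the negations.
Distribute ¬ across ∨, flipping it to ∧, and negate each literal.

((¬m) ∧ n) ∧ (¬m)


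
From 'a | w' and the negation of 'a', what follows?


Disjunctive syllogism: from (P ∨ Q) and ¬P, infer Q.
One disjunct, 'a', is ruled out; the other must hold.

w


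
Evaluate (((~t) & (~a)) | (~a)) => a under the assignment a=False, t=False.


Substitute a=False, t=False:
~t = True
~a = True
(~t) & (~a) = True & True = True
~a = True
((~t) & (~a)) | (~a) = True | True = True
(((~t) & (~a)) | (~a)) => a = True => False = False

False


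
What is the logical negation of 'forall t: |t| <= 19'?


¬(forall x: φ) = exists x: ¬φ, and ¬(exists x: φ) = forall x: ¬φ.
Apply to the universal statement.

exists t: ~(|t| <= 19)


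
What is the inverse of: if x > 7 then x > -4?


The inverse of (P → Q) is (¬P → ¬Q). It is equivalent to the converse, not to the original.
Here P = 'x > 7' and Q = 'x > -4'.

If not (x > 7), then not (x > -4).


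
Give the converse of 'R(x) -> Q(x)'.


The converse of (P → Q) is (Q → P). It is not in general equivalent to the original.
Here P = 'R(x)' and Q = 'Q(x)'.

If Q(x), then R(x).


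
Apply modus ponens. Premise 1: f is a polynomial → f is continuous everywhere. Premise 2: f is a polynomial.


Modus ponens: from (P → Q) and P, infer Q.
P = 'f is a polynomial' is asserted, and P → Q holds, so Q follows.

f is continuous everywhere.


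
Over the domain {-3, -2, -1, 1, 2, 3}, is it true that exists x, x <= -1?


Evaluate the predicate on each element: -3:True, -2:True, -1:True, 1:False, 2:False, 3:False.
Witness x = -3 satisfies the predicate.

True


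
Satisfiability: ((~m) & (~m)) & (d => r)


Search for a satisfying assignment over {d, m, r}.
Try d=False, m=False, r=False: the formula evaluates to True.
A satisfying assignment exists.

Satisfiable.


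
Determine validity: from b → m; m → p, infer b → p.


This matches the form of hypothetical syllogism: the conclusion follows in every model of the premises.

Valid.


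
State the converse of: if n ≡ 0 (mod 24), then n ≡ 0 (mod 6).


The converse of (P → Q) is (Q → P). It is not in general equivalent to the original.
Here P = 'n ≡ 0 (mod 24)' and Q = 'n ≡ 0 (mod 6)'.

If n ≡ 0 (mod 6), then n ≡ 0 (mod 24).


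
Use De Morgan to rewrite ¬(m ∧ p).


De Morgan: the negation of a conjunction is the disjunction of the negations.
Distribute ¬ across ∧, flipping it to ∨, and negate each literal.

(¬m) ∨ (¬p)


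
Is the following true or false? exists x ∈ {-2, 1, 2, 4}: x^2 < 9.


Evaluate the predicate on each element: -2:True, 1:True, 2:True, 4:False.
Witness x = -2 satisfies the predicate.

True


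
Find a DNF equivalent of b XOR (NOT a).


Step 1: b ⊕ (¬a) is true exactly when they disagree: (b ∧ ¬(¬a)) ∨ (¬b ∧ (¬a)).
Step 2: Eliminate any double negations (¬¬X = X).

(b AND a) OR ((NOT b) AND (NOT a))


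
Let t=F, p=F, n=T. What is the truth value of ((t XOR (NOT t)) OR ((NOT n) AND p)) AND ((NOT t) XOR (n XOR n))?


Substitute t=F, p=F, n=T:
NOT t = T
t XOR (NOT t) = F XOR T = T
NOT n = F
(NOT n) AND p = F AND F = F
(t XOR (NOT t)) OR ((NOT n) AND p) = T OR F = T
NOT t = T
n XOR n = T XOR T = F
(NOT t) XOR (n XOR n) = T XOR F = T
((t XOR (NOT t)) OR ((NOT n) AND p)) AND ((NOT t) XOR (n XOR n)) = T AND T = T

T


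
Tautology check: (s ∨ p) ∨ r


Build the truth table over {p, r, s}:
p | r | s | φ
-------------
F | F | F | F
T | F | F | T
F | T | F | T
T | T | F | T
F | F | T | T
T | F | T | T
F | T | T | T
T | T | T | T
Counterexample at row 1: with p=F, r=F, s=F, the formula is F.

No, it is not a tautology.


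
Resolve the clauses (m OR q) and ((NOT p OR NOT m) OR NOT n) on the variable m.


The clauses contain complementary literals m and NOTm.
Resolution eliminates this pair and disjoins the remaining literals (merging duplicates).

((q OR NOT n) OR NOT p)


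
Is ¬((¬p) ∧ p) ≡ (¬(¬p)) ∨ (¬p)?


Compare truth tables:
p | φ | ψ
---------
F | T | T
T | T | T
The columns φ and ψ agree on every row.

Yes, they are logically equivalent.


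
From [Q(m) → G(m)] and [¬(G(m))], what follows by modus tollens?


Modus tollens: from (P → Q) and ¬Q, infer ¬P.
Q = 'G(m)' is denied; since P → Q, P must also fail.

Not (Q(m)).


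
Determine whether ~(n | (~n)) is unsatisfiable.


Truth table over {n}:
n | φ
-----
False | False
True | False
Every row is false.

Yes, it is a contradiction.


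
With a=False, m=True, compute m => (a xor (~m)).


Substitute a=False, m=True:
~m = False
a xor (~m) = False xor False = False
m => (a xor (~m)) = True => False = False

False


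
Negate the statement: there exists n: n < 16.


¬(for all x: φ) = there exists x: ¬φ, and ¬(there exists x: φ) = for all x: ¬φ.
Apply to the existential statement.

for all n: NOT(n < 16)


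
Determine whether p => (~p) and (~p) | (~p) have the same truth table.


Compare truth tables:
p | φ | ψ
---------
False | True | True
True | False | False
The columns φ and ψ agree on every row.

Yes, they are logically equivalent.


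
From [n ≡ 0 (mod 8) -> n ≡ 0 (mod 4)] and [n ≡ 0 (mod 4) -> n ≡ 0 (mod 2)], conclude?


Hypothetical syllogism: from (P → Q) and (Q → R), infer (P → R).
Chain the two implications through the shared middle term 'n ≡ 0 (mod 4)'.

n ≡ 0 (mod 8) -> n ≡ 0 (mod 2)


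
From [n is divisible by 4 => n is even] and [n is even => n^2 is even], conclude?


Hypothetical syllogism: from (P → Q) and (Q → R), infer (P → R).
Chain the two implications through the shared middle term 'n is even'.

n is divisible by 4 => n^2 is even


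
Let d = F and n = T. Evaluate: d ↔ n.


Biconditional is true when both operands have the same truth value.
Substitute: d=F, n=T.
F ↔ T evaluates to F.

F


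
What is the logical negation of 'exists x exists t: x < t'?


Negation flips each quantifier (∀↔∃) and negates the inner predicate.
¬(exists x exists t: φ) = forall x forall t: ¬φ.

forall x forall t: ~(x < t)


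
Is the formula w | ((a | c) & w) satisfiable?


Search for a satisfying assignment over {a, c, w}.
Try a=False, c=False, w=True: the formula evaluates to True.
A satisfying assignment exists.

Satisfiable.


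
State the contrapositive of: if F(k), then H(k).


The contrapositive of (P → Q) is (¬Q → ¬P); it is logically equivalent to the original.
Here P = 'F(k)' and Q = 'H(k)'.

If not (H(k)), then not (F(k)).


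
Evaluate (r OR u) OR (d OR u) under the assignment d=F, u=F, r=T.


Substitute d=F, u=F, r=T:
r OR u = T OR F = T
d OR u = F OR F = F
(r OR u) OR (d OR u) = T OR F = T

T


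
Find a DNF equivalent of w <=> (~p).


Step 1: w ↔ (¬p) is true exactly when both agree: (w ∧ (¬p)) ∨ (¬w ∧ ¬(¬p)).
Step 2: Eliminate any double negations (¬¬X = X).

(w & (~p)) | ((~w) & p)


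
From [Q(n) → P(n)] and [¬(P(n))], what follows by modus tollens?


Modus tollens: from (P → Q) and ¬Q, infer ¬P.
Q = 'P(n)' is denied; since P → Q, P must also fail.

Not (Q(n)).


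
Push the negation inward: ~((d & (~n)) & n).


De Morgan: the negation of a conjunction is the disjunction of the negations.
Distribute ~ across &, flipping it to |, and negate each literal.

((~d) | n) | (~n)


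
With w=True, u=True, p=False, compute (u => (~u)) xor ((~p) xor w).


Substitute w=True, u=True, p=False:
~u = False
u => (~u) = True => False = False
~p = True
(~p) xor w = True xor True = False
(u => (~u)) xor ((~p) xor w) = False xor False = False

False


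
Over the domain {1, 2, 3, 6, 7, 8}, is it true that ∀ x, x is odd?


Evaluate the predicate on each element: 1:T, 2:F, 3:T, 6:F, 7:T, 8:F.
Counterexample x = 2 fails the predicate.

F


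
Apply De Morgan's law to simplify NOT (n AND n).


De Morgan: the negation of a conjunction is the disjunction of the negations.
Distribute NOT across AND, flipping it to OR, and negate each literal.

(NOT n) OR (NOT n)


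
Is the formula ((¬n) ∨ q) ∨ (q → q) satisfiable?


Search for a satisfying assignment over {n, q}.
Try n=F, q=F: the formula evaluates to T.
A satisfying assignment exists.

Satisfiable.


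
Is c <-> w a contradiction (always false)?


Truth table over {c, w}:
c | w | φ
---------
F | F | T
T | F | F
F | T | F
T | T | T
Satisfying assignment at row 1: c=F, w=F gives T.

No, it is not a contradiction.


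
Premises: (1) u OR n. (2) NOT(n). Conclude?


Disjunctive syllogism: from (P ∨ Q) and ¬P, infer Q.
One disjunct, 'n', is ruled out; the other must hold.

u


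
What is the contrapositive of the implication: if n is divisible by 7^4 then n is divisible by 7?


The contrapositive of (P → Q) is (¬Q → ¬P); it is logically equivalent to the original.
Here P = 'n is divisible by 7^4' and Q = 'n is divisible by 7'.

If not (n is divisible by 7), then not (n is divisible by 7^4).


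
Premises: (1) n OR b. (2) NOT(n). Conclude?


Disjunctive syllogism: from (P ∨ Q) and ¬P, infer Q.
One disjunct, 'n', is ruled out; the other must hold.

b


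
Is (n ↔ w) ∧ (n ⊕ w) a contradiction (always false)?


Truth table over {n, w}:
n | w | φ
---------
F | F | F
T | F | F
F | T | F
T | T | F
Every row is false.

Yes, it is a contradiction.


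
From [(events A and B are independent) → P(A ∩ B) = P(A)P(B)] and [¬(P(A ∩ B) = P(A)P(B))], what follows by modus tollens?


Modus tollens: from (P → Q) and ¬Q, infer ¬P.
Q = 'P(A ∩ B) = P(A)P(B)' is denied; since P → Q, P must also fail.

Not ((events A and B are independent)).


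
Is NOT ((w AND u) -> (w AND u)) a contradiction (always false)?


Truth table over {u, w}:
u | w | φ
---------
F | F | F
T | F | F
F | T | F
T | T | F
Every row is false.

Yes, it is a contradiction.


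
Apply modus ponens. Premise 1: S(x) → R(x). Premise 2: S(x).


Modus ponens: from (P → Q) and P, infer Q.
P = 'S(x)' is asserted, and P → Q holds, so Q follows.

R(x).


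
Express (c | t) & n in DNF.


Step 1: Distribute ∧ over ∨: (c ∨ t) ∧ n = (c ∧ n) ∨ (t ∧ n).

(c & n) | (t & n)


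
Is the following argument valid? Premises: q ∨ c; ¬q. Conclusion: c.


This matches the form of disjunctive syllogism: the conclusion follows in every model of the premises.

Valid.


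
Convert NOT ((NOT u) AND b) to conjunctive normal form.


Step 1: Apply De Morgan: ¬((¬u) ∧ b) = ¬(¬u) ∨ ¬b.
Step 2: Eliminate any double negations (¬¬X = X).

u OR (NOT b)


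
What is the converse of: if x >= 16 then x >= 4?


The converse of (P → Q) is (Q → P). It is not in general equivalent to the original.
Here P = 'x >= 16' and Q = 'x >= 4'.

If x >= 4, then x >= 16.


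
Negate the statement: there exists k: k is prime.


¬(for all x: φ) = there exists x: ¬φ, and ¬(there exists x: φ) = for all x: ¬φ.
Apply to the existential statement.

for all k: NOT(k is prime)


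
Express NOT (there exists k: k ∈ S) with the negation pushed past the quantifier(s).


¬(for all x: φ) = there exists x: ¬φ, and ¬(there exists x: φ) = for all x: ¬φ.
Apply to the existential statement.

for all k: NOT(k ∈ S)


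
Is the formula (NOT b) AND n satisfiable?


Search for a satisfying assignment over {b, n}.
Try b=F, n=T: the formula evaluates to T.
A satisfying assignment exists.

Satisfiable.


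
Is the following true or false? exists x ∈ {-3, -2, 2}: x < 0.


Evaluate the predicate on each element: -3:True, -2:True, 2:False.
Witness x = -3 satisfies the predicate.

True


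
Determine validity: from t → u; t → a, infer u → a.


This is (no valid rule). There exist truth assignments where the premises are all true but the conclusion is false.

Invalid.


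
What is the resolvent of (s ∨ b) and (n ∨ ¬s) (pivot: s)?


The clauses contain complementary literals s and ¬s.
Resolution eliminates this pair and disjoins the remaining literals (merging duplicates).

(b ∨ n)


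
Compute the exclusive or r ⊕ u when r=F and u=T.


Exclusive or is true when exactly one operand is true.
Substitute: r=F, u=T.
F ⊕ T evaluates to T.

T


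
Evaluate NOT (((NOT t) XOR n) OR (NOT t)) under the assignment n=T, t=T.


Substitute n=T, t=T:
NOT t = F
(NOT t) XOR n = F XOR T = T
NOT t = F
((NOT t) XOR n) OR (NOT t) = T OR F = T
NOT (((NOT t) XOR n) OR (NOT t)) = F

F


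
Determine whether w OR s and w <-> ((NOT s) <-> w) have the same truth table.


Compare truth tables:
s | w | φ | ψ
-------------
F | F | F | T
T | F | T | F
F | T | T | T
T | T | T | F
They differ at row 1 (s=F, w=F): φ=F but ψ=T.

No, they are not logically equivalent.


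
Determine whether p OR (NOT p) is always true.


Build the truth table over {p}:
p | φ
-----
F | T
T | T
Every row evaluates to true.

Yes, it is a tautology.


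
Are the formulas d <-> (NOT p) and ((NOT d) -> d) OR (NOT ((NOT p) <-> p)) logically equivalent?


Compare truth tables:
d | p | φ | ψ
-------------
F | F | F | T
T | F | T | T
F | T | T | T
T | T | F | T
They differ at row 1 (d=F, p=F): φ=F but ψ=T.

No, they are not logically equivalent.


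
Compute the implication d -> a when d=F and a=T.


Implication is false only when antecedent is true and consequent is false.
Substitute: d=F, a=T.
F -> T evaluates to T.

T


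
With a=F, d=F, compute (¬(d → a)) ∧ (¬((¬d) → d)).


Substitute a=F, d=F:
d → a = F → F = T
¬(d → a) = F
¬d = T
(¬d) → d = T → F = F
¬((¬d) → d) = T
(¬(d → a)) ∧ (¬((¬d) → d)) = F ∧ T = F

F


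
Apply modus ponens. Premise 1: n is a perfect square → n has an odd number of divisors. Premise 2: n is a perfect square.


Modus ponens: from (P → Q) and P, infer Q.
P = 'n is a perfect square' is asserted, and P → Q holds, so Q follows.

n has an odd number of divisors.


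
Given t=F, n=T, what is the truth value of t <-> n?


Biconditional is true when both operands have the same truth value.
Substitute: t=F, n=T.
F <-> T evaluates to F.

F


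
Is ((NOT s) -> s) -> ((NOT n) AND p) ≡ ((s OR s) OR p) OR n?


Compare truth tables:
n | p | s | φ | ψ
-----------------
F | F | F | T | F
T | F | F | T | T
F | T | F | T | T
T | T | F | T | T
F | F | T | F | T
T | F | T | F | T
F | T | T | T | T
T | T | T | F | T
They differ at row 1 (n=F, p=F, s=F): φ=T but ψ=F.

No, they are not logically equivalent.


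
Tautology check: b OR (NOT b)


Build the truth table over {b}:
b | φ
-----
F | T
T | T
Every row evaluates to true.

Yes, it is a tautology.


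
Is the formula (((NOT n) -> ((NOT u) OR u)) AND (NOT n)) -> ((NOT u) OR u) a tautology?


Build the truth table over {n, u}:
n | u | φ
---------
F | F | T
T | F | T
F | T | T
T | T | T
Every row evaluates to true.

Yes, it is a tautology.


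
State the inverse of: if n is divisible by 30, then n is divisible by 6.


The inverse of (P → Q) is (¬P → ¬Q). It is equivalent to the converse, not to the original.
Here P = 'n is divisible by 30' and Q = 'n is divisible by 6'.

If not (n is divisible by 30), then not (n is divisible by 6).


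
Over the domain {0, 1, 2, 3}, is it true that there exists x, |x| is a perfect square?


Evaluate the predicate on each element: 0:T, 1:T, 2:F, 3:F.
Witness x = 0 satisfies the predicate.

T


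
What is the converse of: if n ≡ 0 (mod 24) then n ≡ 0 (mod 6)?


The converse of (P → Q) is (Q → P). It is not in general equivalent to the original.
Here P = 'n ≡ 0 (mod 24)' and Q = 'n ≡ 0 (mod 6)'.

If n ≡ 0 (mod 6), then n ≡ 0 (mod 24).


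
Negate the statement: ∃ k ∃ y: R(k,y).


Negation flips each quantifier (∀↔∃) and negates the inner predicate.
¬(∃ k ∃ y: φ) = ∀ k ∀ y: ¬φ.

∀ k ∀ y: ¬(R(k,y))


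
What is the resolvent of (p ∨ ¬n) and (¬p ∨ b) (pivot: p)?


The clauses contain complementary literals p and ¬p.
Resolution eliminates this pair and disjoins the remaining literals (merging duplicates).

(¬n ∨ b)


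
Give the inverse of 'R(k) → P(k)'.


The inverse of (P → Q) is (¬P → ¬Q). It is equivalent to the converse, not to the original.
Here P = 'R(k)' and Q = 'P(k)'.

If not (R(k)), then not (P(k)).


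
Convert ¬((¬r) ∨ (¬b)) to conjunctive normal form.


Step 1: Apply De Morgan: ¬((¬r) ∨ (¬b)) = ¬(¬r) ∧ ¬(¬b).
Step 2: Eliminate any double negations (¬¬X = X).

r ∧ b


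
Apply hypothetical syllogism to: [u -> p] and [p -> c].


Hypothetical syllogism: from (P → Q) and (Q → R), infer (P → R).
Chain the two implications through the shared middle term 'p'.

u -> c


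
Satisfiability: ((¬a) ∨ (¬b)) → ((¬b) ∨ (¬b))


Search for a satisfying assignment over {a, b}.
Try a=F, b=F: the formula evaluates to T.
A satisfying assignment exists.

Satisfiable.


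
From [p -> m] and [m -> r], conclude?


Hypothetical syllogism: from (P → Q) and (Q → R), infer (P → R).
Chain the two implications through the shared middle term 'm'.

p -> r


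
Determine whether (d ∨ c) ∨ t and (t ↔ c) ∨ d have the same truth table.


Compare truth tables:
c | d | t | φ | ψ
-----------------
F | F | F | F | T
T | F | F | T | F
F | T | F | T | T
T | T | F | T | T
F | F | T | T | F
T | F | T | T | T
F | T | T | T | T
T | T | T | T | T
They differ at row 1 (c=F, d=F, t=F): φ=F but ψ=T.

No, they are not logically equivalent.


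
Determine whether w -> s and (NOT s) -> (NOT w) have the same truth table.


Compare truth tables:
s | w | φ | ψ
-------------
F | F | T | T
T | F | T | T
F | T | F | F
T | T | T | T
The columns φ and ψ agree on every row.

Yes, they are logically equivalent.


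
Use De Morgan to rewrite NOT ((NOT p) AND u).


De Morgan: the negation of a conjunction is the disjunction of the negations.
Distribute NOT across AND, flipping it to OR, and negate each literal.

p OR (NOT u)


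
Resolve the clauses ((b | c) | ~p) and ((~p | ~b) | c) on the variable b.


The clauses contain complementary literals b and ~b.
Resolution eliminates this pair and disjoins the remaining literals (merging duplicates).

(c | ~p)


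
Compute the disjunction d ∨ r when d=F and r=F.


Disjunction is false only when both operands are false.
Substitute: d=F, r=F.
F ∨ F evaluates to F.

F


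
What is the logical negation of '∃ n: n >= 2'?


¬(∀ x: φ) = ∃ x: ¬φ, and ¬(∃ x: φ) = ∀ x: ¬φ.
Apply to the existential statement.

∀ n: ¬(n >= 2)


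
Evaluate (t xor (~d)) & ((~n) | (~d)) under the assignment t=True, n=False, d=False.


Substitute t=True, n=False, d=False:
~d = True
t xor (~d) = True xor True = False
~n = True
~d = True
(~n) | (~d) = True | True = True
(t xor (~d)) & ((~n) | (~d)) = False & True = False

False


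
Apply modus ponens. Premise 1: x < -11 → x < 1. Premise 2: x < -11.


Modus ponens: from (P → Q) and P, infer Q.
P = 'x < -11' is asserted, and P → Q holds, so Q follows.

x < 1.


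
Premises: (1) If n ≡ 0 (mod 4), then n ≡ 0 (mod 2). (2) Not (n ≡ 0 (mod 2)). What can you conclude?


Modus tollens: from (P → Q) and ¬Q, infer ¬P.
Q = 'n ≡ 0 (mod 2)' is denied; since P → Q, P must also fail.

Not (n ≡ 0 (mod 4)).


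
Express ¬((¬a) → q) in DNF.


Step 1: Rewrite implication then negate: ¬(¬(¬a) ∨ q) = (¬a) ∧ ¬q.

(¬a) ∧ (¬q)


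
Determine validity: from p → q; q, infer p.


This is affirming the consequent (fallacy). There exist truth assignments where the premises are all true but the conclusion is false.

Invalid.


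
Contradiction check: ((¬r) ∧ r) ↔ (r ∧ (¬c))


Truth table over {c, r}:
c | r | φ
---------
F | F | T
T | F | T
F | T | F
T | T | T
Satisfying assignment at row 1: c=F, r=F gives T.

No, it is not a contradiction.


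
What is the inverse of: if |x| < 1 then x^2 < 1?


The inverse of (P → Q) is (¬P → ¬Q). It is equivalent to the converse, not to the original.
Here P = '|x| < 1' and Q = 'x^2 < 1'.

If not (|x| < 1), then not (x^2 < 1).


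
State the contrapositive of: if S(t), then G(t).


The contrapositive of (P → Q) is (¬Q → ¬P); it is logically equivalent to the original.
Here P = 'S(t)' and Q = 'G(t)'.

If not (G(t)), then not (S(t)).


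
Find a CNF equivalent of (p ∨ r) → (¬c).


Step 1: Rewrite as ¬(p ∨ r) ∨ (¬c) = (¬p ∧ ¬r) ∨ (¬c).
Step 2: Distribute ∨ over ∧.

((¬p) ∨ (¬c)) ∧ ((¬r) ∨ (¬c))


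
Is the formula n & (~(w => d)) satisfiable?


Search for a satisfying assignment over {d, n, w}.
Try d=False, n=True, w=True: the formula evaluates to True.
A satisfying assignment exists.

Satisfiable.


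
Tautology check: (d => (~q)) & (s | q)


Build the truth table over {d, q, s}:
d | q | s | φ
-------------
False | False | False | False
True | False | False | False
False | True | False | True
True | True | False | False
False | False | True | True
True | False | True | True
False | True | True | True
True | True | True | False
Counterexample at row 1: with d=False, q=False, s=False, the formula is False.

No, it is not a tautology.


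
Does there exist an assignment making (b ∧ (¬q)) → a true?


Search for a satisfying assignment over {a, b, q}.
Try a=F, b=F, q=F: the formula evaluates to T.
A satisfying assignment exists.

Satisfiable.


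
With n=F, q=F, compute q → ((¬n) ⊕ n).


Substitute n=F, q=F:
¬n = T
(¬n) ⊕ n = T ⊕ F = T
q → ((¬n) ⊕ n) = F → T = T

T


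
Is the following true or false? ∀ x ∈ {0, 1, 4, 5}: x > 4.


Evaluate the predicate on each element: 0:F, 1:F, 4:F, 5:T.
Counterexample x = 0 fails the predicate.

F


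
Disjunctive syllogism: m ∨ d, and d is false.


Disjunctive syllogism: from (P ∨ Q) and ¬P, infer Q.
One disjunct, 'd', is ruled out; the other must hold.

m


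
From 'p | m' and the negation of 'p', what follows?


Disjunctive syllogism: from (P ∨ Q) and ¬P, infer Q.
One disjunct, 'p', is ruled out; the other must hold.

m


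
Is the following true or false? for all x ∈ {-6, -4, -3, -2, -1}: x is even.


Evaluate the predicate on each element: -6:T, -4:T, -3:F, -2:T, -1:F.
Counterexample x = -3 fails the predicate.

F


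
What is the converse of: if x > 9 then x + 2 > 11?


The converse of (P → Q) is (Q → P). It is not in general equivalent to the original.
Here P = 'x > 9' and Q = 'x + 2 > 11'.

If x + 2 > 11, then x > 9.


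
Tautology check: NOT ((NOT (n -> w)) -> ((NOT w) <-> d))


Build the truth table over {d, n, w}:
d | n | w | φ
-------------
F | F | F | F
T | F | F | F
F | T | F | T
T | T | F | F
F | F | T | F
T | F | T | F
F | T | T | F
T | T | T | F
Counterexample at row 1: with d=F, n=F, w=F, the formula is F.

No, it is not a tautology.


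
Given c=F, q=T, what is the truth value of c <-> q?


Biconditional is true when both operands have the same truth value.
Substitute: c=F, q=T.
F <-> T evaluates to F.

F


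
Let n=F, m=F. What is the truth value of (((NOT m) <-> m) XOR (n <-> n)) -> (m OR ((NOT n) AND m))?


Substitute n=F, m=F:
NOT m = T
(NOT m) <-> m = T <-> F = F
n <-> n = F <-> F = T
((NOT m) <-> m) XOR (n <-> n) = F XOR T = T
NOT n = T
(NOT n) AND m = T AND F = F
m OR ((NOT n) AND m) = F OR F = F
(((NOT m) <-> m) XOR (n <-> n)) -> (m OR ((NOT n) AND m)) = T -> F = F

F


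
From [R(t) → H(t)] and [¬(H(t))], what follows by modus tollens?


Modus tollens: from (P → Q) and ¬Q, infer ¬P.
Q = 'H(t)' is denied; since P → Q, P must also fail.

Not (R(t)).


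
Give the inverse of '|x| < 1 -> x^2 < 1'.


The inverse of (P → Q) is (¬P → ¬Q). It is equivalent to the converse, not to the original.
Here P = '|x| < 1' and Q = 'x^2 < 1'.

If not (|x| < 1), then not (x^2 < 1).


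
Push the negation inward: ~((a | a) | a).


De Morgan: the negation of a disjunction is the conjunction of the negations.
Distribute ~ across |, flipping it to &, and negate each literal.

((~a) & (~a)) & (~a)


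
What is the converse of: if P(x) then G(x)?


The converse of (P → Q) is (Q → P). It is not in general equivalent to the original.
Here P = 'P(x)' and Q = 'G(x)'.

If G(x), then P(x).


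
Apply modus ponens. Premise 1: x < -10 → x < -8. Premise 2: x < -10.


Modus ponens: from (P → Q) and P, infer Q.
P = 'x < -10' is asserted, and P → Q holds, so Q follows.

x < -8.


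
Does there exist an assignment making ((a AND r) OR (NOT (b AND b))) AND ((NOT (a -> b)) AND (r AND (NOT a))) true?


Check all 8 assignments over {a, b, r}:
a | b | r | φ
-------------
F | F | F | F
T | F | F | F
F | T | F | F
T | T | F | F
F | F | T | F
T | F | T | F
F | T | T | F
T | T | T | F
No assignment makes the formula true.

Unsatisfiable.


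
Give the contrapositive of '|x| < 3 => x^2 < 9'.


The contrapositive of (P → Q) is (¬Q → ¬P); it is logically equivalent to the original.
Here P = '|x| < 3' and Q = 'x^2 < 9'.

If not (x^2 < 9), then not (|x| < 3).


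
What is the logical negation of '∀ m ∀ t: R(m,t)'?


Negation flips each quantifier (∀↔∃) and negates the inner predicate.
¬(∀ m ∀ t: φ) = ∃ m ∃ t: ¬φ.

∃ m ∃ t: ¬(R(m,t))


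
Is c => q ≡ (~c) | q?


Compare truth tables:
c | q | φ | ψ
-------------
False | False | True | True
True | False | False | False
False | True | True | True
True | True | True | True
The columns φ and ψ agree on every row.

Yes, they are logically equivalent.


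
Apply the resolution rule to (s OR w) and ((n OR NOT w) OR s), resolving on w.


The clauses contain complementary literals w and NOTw.
Resolution eliminates this pair and disjoins the remaining literals (merging duplicates).

(s OR n)


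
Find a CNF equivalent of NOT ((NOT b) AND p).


Step 1: Apply De Morgan: ¬((¬b) ∧ p) = ¬(¬b) ∨ ¬p.
Step 2: Eliminate any double negations (¬¬X = X).

b OR (NOT p)


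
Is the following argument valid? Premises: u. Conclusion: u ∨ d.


This matches the form of disjunction introduction: the conclusion follows in every model of the premises.

Valid.


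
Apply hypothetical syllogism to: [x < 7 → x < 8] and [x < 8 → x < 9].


Hypothetical syllogism: from (P → Q) and (Q → R), infer (P → R).
Chain the two implications through the shared middle term 'x < 8'.

x < 7 → x < 9


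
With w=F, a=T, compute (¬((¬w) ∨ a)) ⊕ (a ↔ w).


Substitute w=F, a=T:
¬w = T
(¬w) ∨ a = T ∨ T = T
¬((¬w) ∨ a) = F
a ↔ w = T ↔ F = F
(¬((¬w) ∨ a)) ⊕ (a ↔ w) = F ⊕ F = F

F


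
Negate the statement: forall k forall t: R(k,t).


Negation flips each quantifier (∀↔∃) and negates the inner predicate.
¬(forall k forall t: φ) = exists k exists t: ¬φ.

exists k exists t: ~(R(k,t))


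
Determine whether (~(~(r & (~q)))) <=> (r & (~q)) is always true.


Build the truth table over {q, r}:
q | r | φ
---------
False | False | True
True | False | True
False | True | True
True | True | True
Every row evaluates to true.

Yes, it is a tautology.


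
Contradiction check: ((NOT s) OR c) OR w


Truth table over {c, s, w}:
c | s | w | φ
-------------
F | F | F | T
T | F | F | T
F | T | F | F
T | T | F | T
F | F | T | T
T | F | T | T
F | T | T | T
T | T | T | T
Satisfying assignment at row 1: c=F, s=F, w=F gives T.

No, it is not a contradiction.


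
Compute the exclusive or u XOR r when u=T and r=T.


Exclusive or is true when exactly one operand is true.
Substitute: u=T, r=T.
T XOR T evaluates to F.

F


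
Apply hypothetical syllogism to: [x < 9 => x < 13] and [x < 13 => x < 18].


Hypothetical syllogism: from (P → Q) and (Q → R), infer (P → R).
Chain the two implications through the shared middle term 'x < 13'.

x < 9 => x < 18


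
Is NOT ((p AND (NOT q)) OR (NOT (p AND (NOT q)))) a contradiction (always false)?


Truth table over {p, q}:
p | q | φ
---------
F | F | F
T | F | F
F | T | F
T | T | F
Every row is false.

Yes, it is a contradiction.


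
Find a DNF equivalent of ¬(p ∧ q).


Step 1: Apply De Morgan: ¬(p ∧ q) = ¬p ∨ ¬q.

(¬p) ∨ (¬q)


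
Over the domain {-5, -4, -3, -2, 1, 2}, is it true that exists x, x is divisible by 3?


Evaluate the predicate on each element: -5:False, -4:False, -3:True, -2:False, 1:False, 2:False.
Witness x = -3 satisfies the predicate.

True


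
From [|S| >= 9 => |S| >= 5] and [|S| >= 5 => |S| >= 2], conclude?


Hypothetical syllogism: from (P → Q) and (Q → R), infer (P → R).
Chain the two implications through the shared middle term '|S| >= 5'.

|S| >= 9 => |S| >= 2


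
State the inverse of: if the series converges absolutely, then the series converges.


The inverse of (P → Q) is (¬P → ¬Q). It is equivalent to the converse, not to the original.
Here P = 'the series converges absolutely' and Q = 'the series converges'.

If not (the series converges absolutely), then not (the series converges).


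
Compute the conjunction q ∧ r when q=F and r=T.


Conjunction is true only when both operands are true.
Substitute: q=F, r=T.
F ∧ T evaluates to F.

F


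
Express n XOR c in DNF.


Step 1: n ⊕ c is true exactly when they disagree: (n ∧ ¬c) ∨ (¬n ∧ c).

(n AND (NOT c)) OR ((NOT n) AND c)


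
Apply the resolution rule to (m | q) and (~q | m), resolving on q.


The clauses contain complementary literals q and ~q.
Resolution eliminates this pair and disjoins the remaining literals (merging duplicates).

m


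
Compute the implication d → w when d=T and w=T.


Implication is false only when antecedent is true and consequent is false.
Substitute: d=T, w=T.
T → T evaluates to T.

T


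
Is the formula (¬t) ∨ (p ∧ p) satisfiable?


Search for a satisfying assignment over {p, t}.
Try p=F, t=F: the formula evaluates to T.
A satisfying assignment exists.

Satisfiable.
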